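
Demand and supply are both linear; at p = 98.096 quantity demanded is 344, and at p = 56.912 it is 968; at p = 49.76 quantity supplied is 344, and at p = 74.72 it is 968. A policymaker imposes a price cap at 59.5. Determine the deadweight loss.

2393.28

Demand slope = (56.912 − 98.096)/(968 − 344) = −0.066, so p = 120.8 − 0.066q.
Supply slope = (74.72 − 49.76)/(968 − 344) = 0.04, so p = 36 + 0.04q.
Competitive equilibrium: 120.8 − 0.066q = 36 + 0.04q → q* = 800, p* = 68.
At the ceiling p = 59.5, quantity supplied = (59.5 − 36)/0.04 = 587.5.
Willingness to pay at q' = 587.5: 120.8 − 0.066·587.5 = 82.025.
Δq = 800 − 587.5 = 212.5; wedge = 82.025 − 59.5 = 22.525.
Deadweight loss = ½ × 212.5 × 22.525 = 2393.28.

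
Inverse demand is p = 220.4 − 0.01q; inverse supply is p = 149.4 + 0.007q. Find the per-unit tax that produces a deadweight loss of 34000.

34

Competitive equilibrium: 220.4 − 0.01q = 149.4 + 0.007q → q* = 4176.4706, p* = 178.6353.
A tax t gives Δq = t/0.017 and wedge t, so DWL = t²/0.034.
t²/0.034 = 34000 → t² = 1156 → t = 34.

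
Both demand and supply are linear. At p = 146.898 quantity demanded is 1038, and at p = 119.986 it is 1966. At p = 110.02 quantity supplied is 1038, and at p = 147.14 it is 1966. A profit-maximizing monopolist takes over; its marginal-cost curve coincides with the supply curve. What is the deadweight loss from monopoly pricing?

7470.06

Demand slope = (119.986 − 146.898)/(1966 − 1038) = −0.029, so p = 177 − 0.029q.
Supply slope = (147.14 − 110.02)/(1966 − 1038) = 0.04, so p = 68.5 + 0.04q.
Competitive equilibrium: 177 − 0.029q = 68.5 + 0.04q → q* = 1572.46377, p* = 131.39855.
Marginal revenue: MR = 177 − 0.058q. Set MR = MC: 177 − 0.058q = 68.5 + 0.04q → q_m = 1107.14286.
Price p_m = 177 − 0.029·1107.14286 = 144.89286; MC(q_m) = 68.5 + 0.04·1107.14286 = 112.78571.
Competitive q* = 1572.46377, so Δq = 465.32091; wedge = 144.89286 − 112.78571 = 32.10715.
Welfare loss = ½ × 465.32091 × 32.10715 = 7470.06.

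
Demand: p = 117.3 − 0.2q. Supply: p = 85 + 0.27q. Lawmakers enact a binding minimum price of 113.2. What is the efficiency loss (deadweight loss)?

546.49

Competitive equilibrium: 117.3 − 0.2q = 85 + 0.27q → q* = 68.7234, p* = 103.5553.
At the floor p = 113.2, quantity demanded = (117.3 − 113.2)/0.2 = 20.5.
Sellers' marginal cost at q' = 20.5: 85 + 0.27·20.5 = 90.535.
Δq = 68.7234 − 20.5 = 48.2234; wedge = 113.2 − 90.535 = 22.665.
Deadweight loss = ½ × 48.2234 × 22.665 = 546.49.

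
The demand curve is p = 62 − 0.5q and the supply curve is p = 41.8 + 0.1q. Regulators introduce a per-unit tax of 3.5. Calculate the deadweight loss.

10.21

Competitive equilibrium: 62 − 0.5q = 41.8 + 0.1q → q* = 33.6667, p* = 45.1667.
With the tax, the buyer price exceeds the seller price by 3.5: (62 − 0.5q) − (41.8 + 0.1q) = 3.5 → q' = 27.8333.
Δq = 33.6667 − 27.8333 = 5.8334; the wedge equals the tax, 3.5.
Deadweight loss = ½ × 5.8334 × 3.5 = 10.21.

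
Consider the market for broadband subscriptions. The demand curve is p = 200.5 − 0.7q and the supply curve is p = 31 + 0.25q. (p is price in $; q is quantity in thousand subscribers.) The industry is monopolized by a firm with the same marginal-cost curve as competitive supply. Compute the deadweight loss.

$2721.54 thousand

Competitive equilibrium: 200.5 − 0.7q = 31 + 0.25q → q* = 178.4211, p* = 75.6053.
Marginal revenue: MR = 200.5 − 1.4q. Set MR = MC: 200.5 − 1.4q = 31 + 0.25q → q_m = 102.7273.
Price p_m = 200.5 − 0.7·102.7273 = 128.5909; MC(q_m) = 31 + 0.25·102.7273 = 56.6818.
Competitive q* = 178.4211, so Δq = 75.6938; wedge = 128.5909 − 56.6818 = 71.9091.
The triangle = ½ × 75.6938 × 71.9091 = $2721.54 thousand.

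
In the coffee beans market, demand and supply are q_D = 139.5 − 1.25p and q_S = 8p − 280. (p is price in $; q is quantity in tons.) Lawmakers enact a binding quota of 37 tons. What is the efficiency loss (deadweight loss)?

In inverse form: demand p = 111.6 − 0.8q, supply p = 35 + 0.125q.
Competitive equilibrium: 111.6 − 0.8q = 35 + 0.125q → q* = 82.8108, p* = 45.3514.
At q = 37: demand price = 111.6 − 0.8·37 = 82; supply price = 35 + 0.125·37 = 39.625.
Δq = 82.8108 − 37 = 45.8108; wedge = 82 − 39.625 = 42.375.
DWL = ½ × 45.8108 × 42.375 = $970.62.

$970.62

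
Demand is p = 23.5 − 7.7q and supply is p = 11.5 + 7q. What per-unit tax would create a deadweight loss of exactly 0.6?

4.2

Competitive equilibrium: 23.5 − 7.7q = 11.5 + 7q → q* = 0.8163, p* = 17.2143.
A tax t gives Δq = t/14.7 and wedge t, so DWL = t²/29.4.
t²/29.4 = 0.6 → t² = 17.64 → t = 4.2.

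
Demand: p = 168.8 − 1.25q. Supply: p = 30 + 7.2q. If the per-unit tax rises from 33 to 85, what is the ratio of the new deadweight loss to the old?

Competitive equilibrium: 168.8 − 1.25q = 30 + 7.2q → q* = 16.426, p* = 148.2675.
For a per-unit tax t: Δq = t/8.45, so DWL = ½·t·(t/8.45) = t²/16.9.
At t = 33: DWL = 64.438. At t = 85: DWL = 427.515.
Ratio = (85/33)² = 6.635.

6.635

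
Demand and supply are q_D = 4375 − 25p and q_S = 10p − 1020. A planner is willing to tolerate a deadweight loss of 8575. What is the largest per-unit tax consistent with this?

In inverse form: demand p = 175 − 0.04q, supply p = 102 + 0.1q.
Competitive equilibrium: 175 − 0.04q = 102 + 0.1q → q* = 521.4286, p* = 154.1429.
A tax t gives Δq = t/0.14 and wedge t, so DWL = t²/0.28.
t²/0.28 = 8575 → t² = 2401 → t = 49.

49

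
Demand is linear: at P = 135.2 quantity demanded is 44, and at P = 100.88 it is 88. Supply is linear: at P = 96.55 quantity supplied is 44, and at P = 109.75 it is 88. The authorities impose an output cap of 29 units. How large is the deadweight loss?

Demand slope = (100.88 − 135.2)/(88 − 44) = −0.78, so P = 169.52 − 0.78Q.
Supply slope = (109.75 − 96.55)/(88 − 44) = 0.3, so P = 83.35 + 0.3Q.
Competitive equilibrium: 169.52 − 0.78Q = 83.35 + 0.3Q → Q* = 79.787, P* = 107.2861.
At Q = 29: demand price = 169.52 − 0.78·29 = 146.9; supply price = 83.35 + 0.3·29 = 92.05.
ΔQ = 79.787 − 29 = 50.787; wedge = 146.9 − 92.05 = 54.85.
Deadweight loss = ½ × 50.787 × 54.85 = 1392.83.

1392.83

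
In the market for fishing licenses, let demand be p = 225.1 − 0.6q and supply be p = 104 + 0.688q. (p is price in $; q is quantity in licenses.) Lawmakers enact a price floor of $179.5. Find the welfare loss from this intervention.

$209.16

Competitive equilibrium: 225.1 − 0.6q = 104 + 0.688q → q* = 94.0217, p* = 168.687.
At the floor p = 179.5, quantity demanded = (225.1 − 179.5)/0.6 = 76.
Sellers' marginal cost at q' = 76: 104 + 0.688·76 = 156.288.
Δq = 94.0217 − 76 = 18.0217; wedge = 179.5 − 156.288 = 23.212.
The triangle = ½ × 18.0217 × 23.212 = $209.16.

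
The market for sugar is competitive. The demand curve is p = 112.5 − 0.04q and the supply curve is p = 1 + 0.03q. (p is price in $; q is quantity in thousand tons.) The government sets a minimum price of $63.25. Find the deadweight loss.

Competitive equilibrium: 112.5 − 0.04q = 1 + 0.03q → q* = 1592.8571, p* = 48.7857.
At the floor p = 63.25, quantity demanded = (112.5 − 63.25)/0.04 = 1231.25.
Sellers' marginal cost at q' = 1231.25: 1 + 0.03·1231.25 = 37.9375.
Δq = 1592.8571 − 1231.25 = 361.6071; wedge = 63.25 − 37.9375 = 25.3125.
Welfare loss = ½ × 361.6071 × 25.3125 = $4576.59 thousand.

$4576.59 thousand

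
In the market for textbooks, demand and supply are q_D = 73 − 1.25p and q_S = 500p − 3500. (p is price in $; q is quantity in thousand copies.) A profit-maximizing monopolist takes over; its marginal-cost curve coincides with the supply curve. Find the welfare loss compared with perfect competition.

In inverse form: demand p = 58.4 − 0.8q, supply p = 7 + 0.002q.
Competitive equilibrium: 58.4 − 0.8q = 7 + 0.002q → q* = 64.0898, p* = 7.1282.
Marginal revenue: MR = 58.4 − 1.6q. Set MR = MC: 58.4 − 1.6q = 7 + 0.002q → q_m = 32.0849.
Price p_m = 58.4 − 0.8·32.0849 = 32.7321; MC(q_m) = 7 + 0.002·32.0849 = 7.0642.
Competitive q* = 64.0898, so Δq = 32.0049; wedge = 32.7321 − 7.0642 = 25.6679.
Welfare loss = ½ × 32.0049 × 25.6679 = $410.75 thousand.

$410.75 thousand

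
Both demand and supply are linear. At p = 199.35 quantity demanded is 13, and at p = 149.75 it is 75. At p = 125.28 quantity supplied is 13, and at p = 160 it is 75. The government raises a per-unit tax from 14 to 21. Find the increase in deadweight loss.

90.07

Demand slope = (149.75 − 199.35)/(75 − 13) = −0.8, so p = 209.75 − 0.8q.
Supply slope = (160 − 125.28)/(75 − 13) = 0.56, so p = 118 + 0.56q.
Competitive equilibrium: 209.75 − 0.8q = 118 + 0.56q → q* = 67.4632, p* = 155.7794.
For a per-unit tax t: Δq = t/1.36, so DWL = ½·t·(t/1.36) = t²/2.72.
At t = 14: DWL = 72.059. At t = 21: DWL = 162.132.
Increase = 162.132 − 72.059 = 90.07.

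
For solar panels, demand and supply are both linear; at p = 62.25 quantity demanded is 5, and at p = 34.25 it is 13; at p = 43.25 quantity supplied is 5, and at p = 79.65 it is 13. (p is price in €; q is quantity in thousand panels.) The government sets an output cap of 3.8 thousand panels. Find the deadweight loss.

Demand slope = (34.25 − 62.25)/(13 − 5) = −3.5, so p = 79.75 − 3.5q.
Supply slope = (79.65 − 43.25)/(13 − 5) = 4.55, so p = 20.5 + 4.55q.
Competitive equilibrium: 79.75 − 3.5q = 20.5 + 4.55q → q* = 7.3602, p* = 53.9891.
At q = 3.8: demand price = 79.75 − 3.5·3.8 = 66.45; supply price = 20.5 + 4.55·3.8 = 37.79.
Δq = 7.3602 − 3.8 = 3.5602; wedge = 66.45 − 37.79 = 28.66.
Deadweight loss = ½ × 3.5602 × 28.66 = €51.02 thousand.

€51.02 thousand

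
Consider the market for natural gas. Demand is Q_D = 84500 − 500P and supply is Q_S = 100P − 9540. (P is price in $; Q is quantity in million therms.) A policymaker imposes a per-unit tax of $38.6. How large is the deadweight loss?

$62081.67 million

In inverse form: demand P = 169 − 0.002Q, supply P = 95.4 + 0.01Q.
Competitive equilibrium: 169 − 0.002Q = 95.4 + 0.01Q → Q* = 6133.3333, P* = 156.7333.
With the tax, the buyer price exceeds the seller price by 38.6: (169 − 0.002Q) − (95.4 + 0.01Q) = 38.6 → Q' = 2916.6667.
ΔQ = 6133.3333 − 2916.6667 = 3216.6666; the wedge equals the tax, 38.6.
The triangle = ½ × 3216.6666 × 38.6 = $62081.67 million.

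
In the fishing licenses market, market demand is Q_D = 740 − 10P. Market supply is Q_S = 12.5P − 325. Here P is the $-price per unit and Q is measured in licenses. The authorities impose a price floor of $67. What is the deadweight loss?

In inverse form: demand P = 74 − 0.1Q, supply P = 26 + 0.08Q.
Competitive equilibrium: 74 − 0.1Q = 26 + 0.08Q → Q* = 266.6667, P* = 47.3333.
At the floor P = 67, quantity demanded = (74 − 67)/0.1 = 70.
Sellers' marginal cost at Q' = 70: 26 + 0.08·70 = 31.6.
ΔQ = 266.6667 − 70 = 196.6667; wedge = 67 − 31.6 = 35.4.
Welfare loss = ½ × 196.6667 × 35.4 = $3481.

$3481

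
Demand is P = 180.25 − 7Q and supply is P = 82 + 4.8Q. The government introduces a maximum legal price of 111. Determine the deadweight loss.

30.79

Competitive equilibrium: 180.25 − 7Q = 82 + 4.8Q → Q* = 8.3263, P* = 121.9661.
At the ceiling P = 111, quantity supplied = (111 − 82)/4.8 = 6.0417.
Willingness to pay at Q' = 6.0417: 180.25 − 7·6.0417 = 137.9581.
ΔQ = 8.3263 − 6.0417 = 2.2846; wedge = 137.9581 − 111 = 26.9581.
The triangle = ½ × 2.2846 × 26.9581 = 30.79.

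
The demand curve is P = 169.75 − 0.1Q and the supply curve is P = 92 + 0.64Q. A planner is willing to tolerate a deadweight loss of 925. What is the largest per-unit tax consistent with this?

Competitive equilibrium: 169.75 − 0.1Q = 92 + 0.64Q → Q* = 105.0676, P* = 159.2432.
A tax t gives ΔQ = t/0.74 and wedge t, so DWL = t²/1.48.
t²/1.48 = 925 → t² = 1369 → t = 37.

37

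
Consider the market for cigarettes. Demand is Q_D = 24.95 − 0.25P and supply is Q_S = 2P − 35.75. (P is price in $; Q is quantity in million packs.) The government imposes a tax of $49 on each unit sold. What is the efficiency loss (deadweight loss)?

$266.78 million

In inverse form: demand P = 99.8 − 4Q, supply P = 17.875 + 0.5Q.
Competitive equilibrium: 99.8 − 4Q = 17.875 + 0.5Q → Q* = 18.2056, P* = 26.9778.
With the tax, the buyer price exceeds the seller price by 49: (99.8 − 4Q) − (17.875 + 0.5Q) = 49 → Q' = 7.3167.
ΔQ = 18.2056 − 7.3167 = 10.8889; the wedge equals the tax, 49.
The triangle = ½ × 10.8889 × 49 = $266.78 million.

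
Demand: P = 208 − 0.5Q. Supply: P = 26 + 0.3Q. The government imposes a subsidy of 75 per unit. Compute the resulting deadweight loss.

Competitive equilibrium: 208 − 0.5Q = 26 + 0.3Q → Q* = 227.5, P* = 94.25.
The subsidy lowers effective supply by 75: P = 0.3Q − 49.
New quantity: 208 − 0.5Q = 0.3Q − 49 → Q' = 321.25.
Overproduction ΔQ = 321.25 − 227.5 = 93.75; wedge = subsidy = 75.
Welfare loss = ½ × 93.75 × 75 = 3515.625.

3515.625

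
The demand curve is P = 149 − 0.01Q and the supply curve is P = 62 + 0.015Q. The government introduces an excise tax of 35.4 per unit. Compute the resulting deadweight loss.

25063.20

Competitive equilibrium: 149 − 0.01Q = 62 + 0.015Q → Q* = 3480, P* = 114.2.
With the tax, the buyer price exceeds the seller price by 35.4: (149 − 0.01Q) − (62 + 0.015Q) = 35.4 → Q' = 2064.
ΔQ = 3480 − 2064 = 1416; the wedge equals the tax, 35.4.
Deadweight loss = ½ × 1416 × 35.4 = 25063.20.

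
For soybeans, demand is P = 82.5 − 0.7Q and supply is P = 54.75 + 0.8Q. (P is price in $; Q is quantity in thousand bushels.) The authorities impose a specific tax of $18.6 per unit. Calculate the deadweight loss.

Competitive equilibrium: 82.5 − 0.7Q = 54.75 + 0.8Q → Q* = 18.5, P* = 69.55.
With the tax, the buyer price exceeds the seller price by 18.6: (82.5 − 0.7Q) − (54.75 + 0.8Q) = 18.6 → Q' = 6.1.
ΔQ = 18.5 − 6.1 = 12.4; the wedge equals the tax, 18.6.
DWL = ½ × 12.4 × 18.6 = $115.32 thousand.

$115.32 thousand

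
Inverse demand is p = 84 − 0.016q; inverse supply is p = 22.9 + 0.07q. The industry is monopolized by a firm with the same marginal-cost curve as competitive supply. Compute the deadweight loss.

534.06

Competitive equilibrium: 84 − 0.016q = 22.9 + 0.07q → q* = 710.4651, p* = 72.6326.
Marginal revenue: MR = 84 − 0.032q. Set MR = MC: 84 − 0.032q = 22.9 + 0.07q → q_m = 599.0196.
Price p_m = 84 − 0.016·599.0196 = 74.4157; MC(q_m) = 22.9 + 0.07·599.0196 = 64.8314.
Competitive q* = 710.4651, so Δq = 111.4455; wedge = 74.4157 − 64.8314 = 9.5843.
Welfare loss = ½ × 111.4455 × 9.5843 = 534.06.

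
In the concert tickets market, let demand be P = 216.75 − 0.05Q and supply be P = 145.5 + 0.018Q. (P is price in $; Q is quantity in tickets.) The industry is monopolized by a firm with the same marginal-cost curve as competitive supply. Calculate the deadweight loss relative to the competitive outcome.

$6702.04

Competitive equilibrium: 216.75 − 0.05Q = 145.5 + 0.018Q → Q* = 1047.7941, P* = 164.3603.
Marginal revenue: MR = 216.75 − 0.1Q. Set MR = MC: 216.75 − 0.1Q = 145.5 + 0.018Q → Q_m = 603.8136.
Price P_m = 216.75 − 0.05·603.8136 = 186.5593; MC(Q_m) = 145.5 + 0.018·603.8136 = 156.3686.
Competitive Q* = 1047.7941, so ΔQ = 443.9805; wedge = 186.5593 − 156.3686 = 30.1907.
Deadweight loss = ½ × 443.9805 × 30.1907 = $6702.04.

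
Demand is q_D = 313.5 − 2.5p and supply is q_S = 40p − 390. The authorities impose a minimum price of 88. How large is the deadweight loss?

6779.66

In inverse form: demand p = 125.4 − 0.4q, supply p = 9.75 + 0.025q.
Competitive equilibrium: 125.4 − 0.4q = 9.75 + 0.025q → q* = 272.11765, p* = 16.55294.
At the floor p = 88, quantity demanded = (125.4 − 88)/0.4 = 93.5.
Sellers' marginal cost at q' = 93.5: 9.75 + 0.025·93.5 = 12.0875.
Δq = 272.11765 − 93.5 = 178.61765; wedge = 88 − 12.0875 = 75.9125.
The triangle = ½ × 178.61765 × 75.9125 = 6779.66.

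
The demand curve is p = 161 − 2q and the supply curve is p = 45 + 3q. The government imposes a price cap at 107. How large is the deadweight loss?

Competitive equilibrium: 161 − 2q = 45 + 3q → q* = 23.2, p* = 114.6.
At the ceiling p = 107, quantity supplied = (107 − 45)/3 = 20.6667.
Willingness to pay at q' = 20.6667: 161 − 2·20.6667 = 119.6666.
Δq = 23.2 − 20.6667 = 2.5333; wedge = 119.6666 − 107 = 12.6666.
Deadweight loss = ½ × 2.5333 × 12.6666 = 16.04.

16.04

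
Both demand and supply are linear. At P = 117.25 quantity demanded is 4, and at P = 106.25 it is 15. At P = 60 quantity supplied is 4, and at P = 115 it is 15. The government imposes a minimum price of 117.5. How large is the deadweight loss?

Demand slope = (106.25 − 117.25)/(15 − 4) = −1, so P = 121.25 − Q.
Supply slope = (115 − 60)/(15 − 4) = 5, so P = 40 + 5Q.
Competitive equilibrium: 121.25 − Q = 40 + 5Q → Q* = 13.5417, P* = 107.7083.
At the floor P = 117.5, quantity demanded = (121.25 − 117.5)/1 = 3.75.
Sellers' marginal cost at Q' = 3.75: 40 + 5·3.75 = 58.75.
ΔQ = 13.5417 − 3.75 = 9.7917; wedge = 117.5 − 58.75 = 58.75.
Deadweight loss = ½ × 9.7917 × 58.75 = 287.63.

287.63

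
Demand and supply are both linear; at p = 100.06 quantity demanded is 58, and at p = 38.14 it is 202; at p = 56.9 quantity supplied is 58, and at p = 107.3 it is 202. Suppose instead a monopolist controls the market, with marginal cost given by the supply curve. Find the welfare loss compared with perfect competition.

Demand slope = (38.14 − 100.06)/(202 − 58) = −0.43, so p = 125 − 0.43q.
Supply slope = (107.3 − 56.9)/(202 − 58) = 0.35, so p = 36.6 + 0.35q.
Competitive equilibrium: 125 − 0.43q = 36.6 + 0.35q → q* = 113.3333, p* = 76.2667.
Marginal revenue: MR = 125 − 0.86q. Set MR = MC: 125 − 0.86q = 36.6 + 0.35q → q_m = 73.0579.
Price p_m = 125 − 0.43·73.0579 = 93.5851; MC(q_m) = 36.6 + 0.35·73.0579 = 62.1703.
Competitive q* = 113.3333, so Δq = 40.2754; wedge = 93.5851 − 62.1703 = 31.4148.
Deadweight loss = ½ × 40.2754 × 31.4148 = 632.62.

632.62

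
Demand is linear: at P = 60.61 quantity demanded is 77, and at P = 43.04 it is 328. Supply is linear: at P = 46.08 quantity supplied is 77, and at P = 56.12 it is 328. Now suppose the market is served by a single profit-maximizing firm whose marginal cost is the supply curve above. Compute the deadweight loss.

363.65

Demand slope = (43.04 − 60.61)/(328 − 77) = −0.07, so P = 66 − 0.07Q.
Supply slope = (56.12 − 46.08)/(328 − 77) = 0.04, so P = 43 + 0.04Q.
Competitive equilibrium: 66 − 0.07Q = 43 + 0.04Q → Q* = 209.0909, P* = 51.3636.
Marginal revenue: MR = 66 − 0.14Q. Set MR = MC: 66 − 0.14Q = 43 + 0.04Q → Q_m = 127.7778.
Price P_m = 66 − 0.07·127.7778 = 57.0556; MC(Q_m) = 43 + 0.04·127.7778 = 48.1111.
Competitive Q* = 209.0909, so ΔQ = 81.3131; wedge = 57.0556 − 48.1111 = 8.9445.
Welfare loss = ½ × 81.3131 × 8.9445 = 363.65.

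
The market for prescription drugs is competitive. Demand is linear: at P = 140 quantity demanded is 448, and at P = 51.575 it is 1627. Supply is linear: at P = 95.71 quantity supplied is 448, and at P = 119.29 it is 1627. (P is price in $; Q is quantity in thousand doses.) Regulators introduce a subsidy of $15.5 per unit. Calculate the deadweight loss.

$1264.47 thousand

Demand slope = (51.575 − 140)/(1627 − 448) = −0.075, so P = 173.6 − 0.075Q.
Supply slope = (119.29 − 95.71)/(1627 − 448) = 0.02, so P = 86.75 + 0.02Q.
Competitive equilibrium: 173.6 − 0.075Q = 86.75 + 0.02Q → Q* = 914.2105, P* = 105.0342.
The subsidy lowers effective supply by 15.5: P = 71.25 + 0.02Q.
New quantity: 173.6 − 0.075Q = 71.25 + 0.02Q → Q' = 1077.3684.
Overproduction ΔQ = 1077.3684 − 914.2105 = 163.1579; wedge = subsidy = 15.5.
Welfare loss = ½ × 163.1579 × 15.5 = $1264.47 thousand.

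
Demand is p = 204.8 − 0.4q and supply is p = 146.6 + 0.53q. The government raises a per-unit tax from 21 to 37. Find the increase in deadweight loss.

Competitive equilibrium: 204.8 − 0.4q = 146.6 + 0.53q → q* = 62.5806, p* = 179.7677.
For a per-unit tax t: Δq = t/0.93, so DWL = ½·t·(t/0.93) = t²/1.86.
At t = 21: DWL = 237.0968. At t = 37: DWL = 736.0215.
Increase = 736.0215 − 237.0968 = 498.92.

498.92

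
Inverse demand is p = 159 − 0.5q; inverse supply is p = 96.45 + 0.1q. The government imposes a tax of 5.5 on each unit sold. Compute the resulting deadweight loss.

25.21

Competitive equilibrium: 159 − 0.5q = 96.45 + 0.1q → q* = 104.25, p* = 106.875.
With the tax, the buyer price exceeds the seller price by 5.5: (159 − 0.5q) − (96.45 + 0.1q) = 5.5 → q' = 95.0833.
Δq = 104.25 − 95.0833 = 9.1667; the wedge equals the tax, 5.5.
Deadweight loss = ½ × 9.1667 × 5.5 = 25.21.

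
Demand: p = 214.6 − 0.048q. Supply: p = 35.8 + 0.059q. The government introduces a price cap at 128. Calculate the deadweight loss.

Competitive equilibrium: 214.6 − 0.048q = 35.8 + 0.059q → q* = 1671.028, p* = 134.3907.
At the ceiling p = 128, quantity supplied = (128 − 35.8)/0.059 = 1562.7119.
Willingness to pay at q' = 1562.7119: 214.6 − 0.048·1562.7119 = 139.5898.
Δq = 1671.028 − 1562.7119 = 108.3161; wedge = 139.5898 − 128 = 11.5898.
The triangle = ½ × 108.3161 × 11.5898 = 627.68.

627.68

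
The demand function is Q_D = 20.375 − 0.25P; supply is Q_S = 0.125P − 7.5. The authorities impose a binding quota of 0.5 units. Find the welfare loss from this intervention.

In inverse form: demand P = 81.5 − 4Q, supply P = 60 + 8Q.
Competitive equilibrium: 81.5 − 4Q = 60 + 8Q → Q* = 1.7917, P* = 74.3333.
At Q = 0.5: demand price = 81.5 − 4·0.5 = 79.5; supply price = 60 + 8·0.5 = 64.
ΔQ = 1.7917 − 0.5 = 1.2917; wedge = 79.5 − 64 = 15.5.
Welfare loss = ½ × 1.2917 × 15.5 = 10.01.

10.01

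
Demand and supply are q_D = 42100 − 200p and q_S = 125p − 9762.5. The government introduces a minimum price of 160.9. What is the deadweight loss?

455.14

In inverse form: demand p = 210.5 − 0.005q, supply p = 78.1 + 0.008q.
Competitive equilibrium: 210.5 − 0.005q = 78.1 + 0.008q → q* = 10184.6154, p* = 159.5769.
At the floor p = 160.9, quantity demanded = (210.5 − 160.9)/0.005 = 9920.
Sellers' marginal cost at q' = 9920: 78.1 + 0.008·9920 = 157.46.
Δq = 10184.6154 − 9920 = 264.6154; wedge = 160.9 − 157.46 = 3.44.
The triangle = ½ × 264.6154 × 3.44 = 455.14.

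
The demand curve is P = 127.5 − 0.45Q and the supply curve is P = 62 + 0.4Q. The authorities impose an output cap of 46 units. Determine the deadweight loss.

Competitive equilibrium: 127.5 − 0.45Q = 62 + 0.4Q → Q* = 77.0588, P* = 92.8235.
At Q = 46: demand price = 127.5 − 0.45·46 = 106.8; supply price = 62 + 0.4·46 = 80.4.
ΔQ = 77.0588 − 46 = 31.0588; wedge = 106.8 − 80.4 = 26.4.
Deadweight loss = ½ × 31.0588 × 26.4 = 409.98.

409.98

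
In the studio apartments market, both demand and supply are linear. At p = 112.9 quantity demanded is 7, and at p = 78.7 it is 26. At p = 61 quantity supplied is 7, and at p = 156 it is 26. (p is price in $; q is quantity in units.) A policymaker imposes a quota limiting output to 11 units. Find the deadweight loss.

$44.86

Demand slope = (78.7 − 112.9)/(26 − 7) = −1.8, so p = 125.5 − 1.8q.
Supply slope = (156 − 61)/(26 − 7) = 5, so p = 26 + 5q.
Competitive equilibrium: 125.5 − 1.8q = 26 + 5q → q* = 14.6324, p* = 99.1618.
At q = 11: demand price = 125.5 − 1.8·11 = 105.7; supply price = 26 + 5·11 = 81.
Δq = 14.6324 − 11 = 3.6324; wedge = 105.7 − 81 = 24.7.
DWL = ½ × 3.6324 × 24.7 = $44.86.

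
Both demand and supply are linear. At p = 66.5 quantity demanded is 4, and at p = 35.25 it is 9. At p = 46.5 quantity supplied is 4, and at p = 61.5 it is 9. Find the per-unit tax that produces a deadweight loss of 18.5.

18.5

Demand slope = (35.25 − 66.5)/(9 − 4) = −6.25, so p = 91.5 − 6.25q.
Supply slope = (61.5 − 46.5)/(9 − 4) = 3, so p = 34.5 + 3q.
Competitive equilibrium: 91.5 − 6.25q = 34.5 + 3q → q* = 6.1622, p* = 52.9865.
A tax t gives Δq = t/9.25 and wedge t, so DWL = t²/18.5.
t²/18.5 = 18.5 → t² = 342.25 → t = 18.5.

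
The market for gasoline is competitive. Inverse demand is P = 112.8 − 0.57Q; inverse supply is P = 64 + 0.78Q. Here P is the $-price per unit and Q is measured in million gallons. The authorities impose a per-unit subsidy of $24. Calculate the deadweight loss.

$213.33 million

Competitive equilibrium: 112.8 − 0.57Q = 64 + 0.78Q → Q* = 36.1481, P* = 92.1956.
The subsidy lowers effective supply by 24: P = 40 + 0.78Q.
New quantity: 112.8 − 0.57Q = 40 + 0.78Q → Q' = 53.9259.
Overproduction ΔQ = 53.9259 − 36.1481 = 17.7778; wedge = subsidy = 24.
Deadweight loss = ½ × 17.7778 × 24 = $213.33 million.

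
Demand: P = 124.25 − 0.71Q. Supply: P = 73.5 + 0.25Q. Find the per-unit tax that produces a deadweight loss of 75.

12

Competitive equilibrium: 124.25 − 0.71Q = 73.5 + 0.25Q → Q* = 52.8646, P* = 86.7161.
A tax t gives ΔQ = t/0.96 and wedge t, so DWL = t²/1.92.
t²/1.92 = 75 → t² = 144 → t = 12.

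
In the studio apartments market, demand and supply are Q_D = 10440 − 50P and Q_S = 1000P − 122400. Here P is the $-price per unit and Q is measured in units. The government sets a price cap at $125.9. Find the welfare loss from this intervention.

In inverse form: demand P = 208.8 − 0.02Q, supply P = 122.4 + 0.001Q.
Competitive equilibrium: 208.8 − 0.02Q = 122.4 + 0.001Q → Q* = 4114.2857, P* = 126.5143.
At the ceiling P = 125.9, quantity supplied = (125.9 − 122.4)/0.001 = 3500.
Willingness to pay at Q' = 3500: 208.8 − 0.02·3500 = 138.8.
ΔQ = 4114.2857 − 3500 = 614.2857; wedge = 138.8 − 125.9 = 12.9.
Deadweight loss = ½ × 614.2857 × 12.9 = $3962.14.

$3962.14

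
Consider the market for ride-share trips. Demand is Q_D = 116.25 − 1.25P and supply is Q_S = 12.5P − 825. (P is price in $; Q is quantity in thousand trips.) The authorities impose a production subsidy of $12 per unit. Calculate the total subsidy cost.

$531.82 thousand

In inverse form: demand P = 93 − 0.8Q, supply P = 66 + 0.08Q.
Competitive equilibrium: 93 − 0.8Q = 66 + 0.08Q → Q* = 30.6818, P* = 68.4545.
The subsidy lowers effective supply by 12: P = 54 + 0.08Q.
New quantity: 93 − 0.8Q = 54 + 0.08Q → Q' = 44.3182.
Total subsidy cost = 12 × 44.3182 = $531.82 thousand.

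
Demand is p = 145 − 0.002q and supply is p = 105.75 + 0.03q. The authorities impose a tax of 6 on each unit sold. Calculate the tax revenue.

6234.375

Competitive equilibrium: 145 − 0.002q = 105.75 + 0.03q → q* = 1226.5625, p* = 142.5469.
With the tax, the buyer price exceeds the seller price by 6: (145 − 0.002q) − (105.75 + 0.03q) = 6 → q' = 1039.0625.
Tax revenue = 6 × 1039.0625 = 6234.375.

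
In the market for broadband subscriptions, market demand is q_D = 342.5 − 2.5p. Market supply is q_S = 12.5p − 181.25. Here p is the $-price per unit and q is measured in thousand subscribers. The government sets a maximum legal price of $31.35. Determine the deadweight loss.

$477.04 thousand

In inverse form: demand p = 137 − 0.4q, supply p = 14.5 + 0.08q.
Competitive equilibrium: 137 − 0.4q = 14.5 + 0.08q → q* = 255.2083, p* = 34.9167.
At the ceiling p = 31.35, quantity supplied = (31.35 − 14.5)/0.08 = 210.625.
Willingness to pay at q' = 210.625: 137 − 0.4·210.625 = 52.75.
Δq = 255.2083 − 210.625 = 44.5833; wedge = 52.75 − 31.35 = 21.4.
DWL = ½ × 44.5833 × 21.4 = $477.04 thousand.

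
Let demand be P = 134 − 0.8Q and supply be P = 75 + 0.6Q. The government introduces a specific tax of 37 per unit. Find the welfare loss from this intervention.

Competitive equilibrium: 134 − 0.8Q = 75 + 0.6Q → Q* = 42.1429, P* = 100.2857.
With the tax, the buyer price exceeds the seller price by 37: (134 − 0.8Q) − (75 + 0.6Q) = 37 → Q' = 15.7143.
ΔQ = 42.1429 − 15.7143 = 26.4286; the wedge equals the tax, 37.
Deadweight loss = ½ × 26.4286 × 37 = 488.93.

488.93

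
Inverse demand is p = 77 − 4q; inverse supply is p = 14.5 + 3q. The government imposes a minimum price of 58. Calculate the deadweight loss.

61.11

Competitive equilibrium: 77 − 4q = 14.5 + 3q → q* = 8.9286, p* = 41.2857.
At the floor p = 58, quantity demanded = (77 − 58)/4 = 4.75.
Sellers' marginal cost at q' = 4.75: 14.5 + 3·4.75 = 28.75.
Δq = 8.9286 − 4.75 = 4.1786; wedge = 58 − 28.75 = 29.25.
DWL = ½ × 4.1786 × 29.25 = 61.11.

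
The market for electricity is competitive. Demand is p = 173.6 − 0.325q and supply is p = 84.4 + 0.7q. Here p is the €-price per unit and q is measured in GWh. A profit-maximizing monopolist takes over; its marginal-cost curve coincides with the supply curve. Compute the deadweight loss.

Competitive equilibrium: 173.6 − 0.325q = 84.4 + 0.7q → q* = 87.0244, p* = 145.3171.
Marginal revenue: MR = 173.6 − 0.65q. Set MR = MC: 173.6 − 0.65q = 84.4 + 0.7q → q_m = 66.0741.
Price p_m = 173.6 − 0.325·66.0741 = 152.1259; MC(q_m) = 84.4 + 0.7·66.0741 = 130.6519.
Competitive q* = 87.0244, so Δq = 20.9503; wedge = 152.1259 − 130.6519 = 21.474.
DWL = ½ × 20.9503 × 21.474 = €224.94.

€224.94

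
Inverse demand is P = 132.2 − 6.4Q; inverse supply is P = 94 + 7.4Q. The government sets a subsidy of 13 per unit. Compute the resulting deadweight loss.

6.12

Competitive equilibrium: 132.2 − 6.4Q = 94 + 7.4Q → Q* = 2.7681, P* = 114.4841.
The subsidy lowers effective supply by 13: P = 81 + 7.4Q.
New quantity: 132.2 − 6.4Q = 81 + 7.4Q → Q' = 3.7101.
Overproduction ΔQ = 3.7101 − 2.7681 = 0.942; wedge = subsidy = 13.
The triangle = ½ × 0.942 × 13 = 6.12.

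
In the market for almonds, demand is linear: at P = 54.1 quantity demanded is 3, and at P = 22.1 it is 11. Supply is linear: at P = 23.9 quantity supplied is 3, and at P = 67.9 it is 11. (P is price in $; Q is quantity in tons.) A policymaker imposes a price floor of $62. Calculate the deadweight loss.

$126.18

Demand slope = (22.1 − 54.1)/(11 − 3) = −4, so P = 66.1 − 4Q.
Supply slope = (67.9 − 23.9)/(11 − 3) = 5.5, so P = 7.4 + 5.5Q.
Competitive equilibrium: 66.1 − 4Q = 7.4 + 5.5Q → Q* = 6.17895, P* = 41.38421.
At the floor P = 62, quantity demanded = (66.1 − 62)/4 = 1.025.
Sellers' marginal cost at Q' = 1.025: 7.4 + 5.5·1.025 = 13.0375.
ΔQ = 6.17895 − 1.025 = 5.15395; wedge = 62 − 13.0375 = 48.9625.
The triangle = ½ × 5.15395 × 48.9625 = $126.18.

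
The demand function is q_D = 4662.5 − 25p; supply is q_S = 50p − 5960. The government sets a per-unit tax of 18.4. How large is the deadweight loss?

In inverse form: demand p = 186.5 − 0.04q, supply p = 119.2 + 0.02q.
Competitive equilibrium: 186.5 − 0.04q = 119.2 + 0.02q → q* = 1121.6667, p* = 141.6333.
With the tax, the buyer price exceeds the seller price by 18.4: (186.5 − 0.04q) − (119.2 + 0.02q) = 18.4 → q' = 815.
Δq = 1121.6667 − 815 = 306.6667; the wedge equals the tax, 18.4.
Deadweight loss = ½ × 306.6667 × 18.4 = 2821.33.

2821.33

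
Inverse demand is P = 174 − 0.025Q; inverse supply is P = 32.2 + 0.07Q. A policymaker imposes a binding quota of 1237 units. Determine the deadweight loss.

Competitive equilibrium: 174 − 0.025Q = 32.2 + 0.07Q → Q* = 1492.6316, P* = 136.6842.
At Q = 1237: demand price = 174 − 0.025·1237 = 143.075; supply price = 32.2 + 0.07·1237 = 118.79.
ΔQ = 1492.6316 − 1237 = 255.6316; wedge = 143.075 − 118.79 = 24.285.
DWL = ½ × 255.6316 × 24.285 = 3104.01.

3104.01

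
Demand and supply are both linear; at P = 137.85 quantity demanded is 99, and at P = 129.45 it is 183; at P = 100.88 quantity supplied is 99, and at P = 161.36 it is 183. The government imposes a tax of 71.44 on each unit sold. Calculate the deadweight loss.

Demand slope = (129.45 − 137.85)/(183 − 99) = −0.1, so P = 147.75 − 0.1Q.
Supply slope = (161.36 − 100.88)/(183 − 99) = 0.72, so P = 29.6 + 0.72Q.
Competitive equilibrium: 147.75 − 0.1Q = 29.6 + 0.72Q → Q* = 144.0854, P* = 133.3415.
With the tax, the buyer price exceeds the seller price by 71.44: (147.75 − 0.1Q) − (29.6 + 0.72Q) = 71.44 → Q' = 56.9634.
ΔQ = 144.0854 − 56.9634 = 87.122; the wedge equals the tax, 71.44.
DWL = ½ × 87.122 × 71.44 = 3112.

3112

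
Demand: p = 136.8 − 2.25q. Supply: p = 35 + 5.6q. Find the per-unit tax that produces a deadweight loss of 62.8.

Competitive equilibrium: 136.8 − 2.25q = 35 + 5.6q → q* = 12.9682, p* = 107.6217.
A tax t gives Δq = t/7.85 and wedge t, so DWL = t²/15.7.
t²/15.7 = 62.8 → t² = 985.96 → t = 31.4.

31.4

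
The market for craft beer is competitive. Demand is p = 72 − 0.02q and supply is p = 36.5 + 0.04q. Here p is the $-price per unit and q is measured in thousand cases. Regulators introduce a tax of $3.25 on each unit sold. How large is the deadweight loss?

Competitive equilibrium: 72 − 0.02q = 36.5 + 0.04q → q* = 591.6667, p* = 60.1667.
With the tax, the buyer price exceeds the seller price by 3.25: (72 − 0.02q) − (36.5 + 0.04q) = 3.25 → q' = 537.5.
Δq = 591.6667 − 537.5 = 54.1667; the wedge equals the tax, 3.25.
Deadweight loss = ½ × 54.1667 × 3.25 = $88.02 thousand.

$88.02 thousand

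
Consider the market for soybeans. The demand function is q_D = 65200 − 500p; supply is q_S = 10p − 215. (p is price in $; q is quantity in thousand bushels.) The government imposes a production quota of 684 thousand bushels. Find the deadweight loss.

In inverse form: demand p = 130.4 − 0.002q, supply p = 21.5 + 0.1q.
Competitive equilibrium: 130.4 − 0.002q = 21.5 + 0.1q → q* = 1067.6471, p* = 128.2647.
At q = 684: demand price = 130.4 − 0.002·684 = 129.032; supply price = 21.5 + 0.1·684 = 89.9.
Δq = 1067.6471 − 684 = 383.6471; wedge = 129.032 − 89.9 = 39.132.
The triangle = ½ × 383.6471 × 39.132 = $7506.44 thousand.

$7506.44 thousand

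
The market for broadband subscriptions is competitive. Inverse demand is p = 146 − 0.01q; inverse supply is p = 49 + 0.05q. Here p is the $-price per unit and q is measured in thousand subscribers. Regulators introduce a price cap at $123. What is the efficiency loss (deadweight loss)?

Competitive equilibrium: 146 − 0.01q = 49 + 0.05q → q* = 1616.6667, p* = 129.8333.
At the ceiling p = 123, quantity supplied = (123 − 49)/0.05 = 1480.
Willingness to pay at q' = 1480: 146 − 0.01·1480 = 131.2.
Δq = 1616.6667 − 1480 = 136.6667; wedge = 131.2 − 123 = 8.2.
Deadweight loss = ½ × 136.6667 × 8.2 = $560.33 thousand.

$560.33 thousand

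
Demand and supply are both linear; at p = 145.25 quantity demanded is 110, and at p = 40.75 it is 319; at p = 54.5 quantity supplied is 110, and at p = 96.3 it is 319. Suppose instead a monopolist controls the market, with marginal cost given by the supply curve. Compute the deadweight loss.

3489.59

Demand slope = (40.75 − 145.25)/(319 − 110) = −0.5, so p = 200.25 − 0.5q.
Supply slope = (96.3 − 54.5)/(319 − 110) = 0.2, so p = 32.5 + 0.2q.
Competitive equilibrium: 200.25 − 0.5q = 32.5 + 0.2q → q* = 239.6429, p* = 80.4286.
Marginal revenue: MR = 200.25 − q. Set MR = MC: 200.25 − q = 32.5 + 0.2q → q_m = 139.7917.
Price p_m = 200.25 − 0.5·139.7917 = 130.3542; MC(q_m) = 32.5 + 0.2·139.7917 = 60.4583.
Competitive q* = 239.6429, so Δq = 99.8512; wedge = 130.3542 − 60.4583 = 69.8959.
DWL = ½ × 99.8512 × 69.8959 = 3489.59.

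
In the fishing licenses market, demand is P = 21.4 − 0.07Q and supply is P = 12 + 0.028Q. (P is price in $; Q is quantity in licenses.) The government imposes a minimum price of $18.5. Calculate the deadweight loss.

$145.49

Competitive equilibrium: 21.4 − 0.07Q = 12 + 0.028Q → Q* = 95.9184, P* = 14.6857.
At the floor P = 18.5, quantity demanded = (21.4 − 18.5)/0.07 = 41.4286.
Sellers' marginal cost at Q' = 41.4286: 12 + 0.028·41.4286 = 13.16.
ΔQ = 95.9184 − 41.4286 = 54.4898; wedge = 18.5 − 13.16 = 5.34.
Deadweight loss = ½ × 54.4898 × 5.34 = $145.49.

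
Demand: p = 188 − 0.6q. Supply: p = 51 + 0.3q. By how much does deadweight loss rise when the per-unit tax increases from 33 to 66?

Competitive equilibrium: 188 − 0.6q = 51 + 0.3q → q* = 152.2222, p* = 96.6667.
For a per-unit tax t: Δq = t/0.9, so DWL = ½·t·(t/0.9) = t²/1.8.
At t = 33: DWL = 605. At t = 66: DWL = 2420.
Increase = 2420 − 605 = 1815.

1815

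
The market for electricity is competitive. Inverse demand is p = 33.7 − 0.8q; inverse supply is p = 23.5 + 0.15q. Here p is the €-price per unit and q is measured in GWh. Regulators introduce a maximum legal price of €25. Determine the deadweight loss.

€0.26

Competitive equilibrium: 33.7 − 0.8q = 23.5 + 0.15q → q* = 10.7368, p* = 25.1105.
At the ceiling p = 25, quantity supplied = (25 − 23.5)/0.15 = 10.
Willingness to pay at q' = 10: 33.7 − 0.8·10 = 25.7.
Δq = 10.7368 − 10 = 0.7368; wedge = 25.7 − 25 = 0.7.
The triangle = ½ × 0.7368 × 0.7 = €0.26.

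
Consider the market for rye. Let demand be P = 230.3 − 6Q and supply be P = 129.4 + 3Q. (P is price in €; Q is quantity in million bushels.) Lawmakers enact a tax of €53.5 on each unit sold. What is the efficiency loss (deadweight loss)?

Competitive equilibrium: 230.3 − 6Q = 129.4 + 3Q → Q* = 11.2111, P* = 163.0333.
With the tax, the buyer price exceeds the seller price by 53.5: (230.3 − 6Q) − (129.4 + 3Q) = 53.5 → Q' = 5.2667.
ΔQ = 11.2111 − 5.2667 = 5.9444; the wedge equals the tax, 53.5.
The triangle = ½ × 5.9444 × 53.5 = €159.01 million.

€159.01 million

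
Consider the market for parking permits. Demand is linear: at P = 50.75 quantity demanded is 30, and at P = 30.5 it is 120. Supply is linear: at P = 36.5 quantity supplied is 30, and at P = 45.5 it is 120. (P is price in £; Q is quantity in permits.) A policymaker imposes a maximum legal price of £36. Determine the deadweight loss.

Demand slope = (30.5 − 50.75)/(120 − 30) = −0.225, so P = 57.5 − 0.225Q.
Supply slope = (45.5 − 36.5)/(120 − 30) = 0.1, so P = 33.5 + 0.1Q.
Competitive equilibrium: 57.5 − 0.225Q = 33.5 + 0.1Q → Q* = 73.8462, P* = 40.8846.
At the ceiling P = 36, quantity supplied = (36 − 33.5)/0.1 = 25.
Willingness to pay at Q' = 25: 57.5 − 0.225·25 = 51.875.
ΔQ = 73.8462 − 25 = 48.8462; wedge = 51.875 − 36 = 15.875.
Deadweight loss = ½ × 48.8462 × 15.875 = £387.72.

£387.72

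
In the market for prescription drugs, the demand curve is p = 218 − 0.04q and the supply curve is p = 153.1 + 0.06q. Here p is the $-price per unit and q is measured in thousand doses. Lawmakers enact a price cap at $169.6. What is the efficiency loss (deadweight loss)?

$6993.80 thousand

Competitive equilibrium: 218 − 0.04q = 153.1 + 0.06q → q* = 649, p* = 192.04.
At the ceiling p = 169.6, quantity supplied = (169.6 − 153.1)/0.06 = 275.
Willingness to pay at q' = 275: 218 − 0.04·275 = 207.
Δq = 649 − 275 = 374; wedge = 207 − 169.6 = 37.4.
Welfare loss = ½ × 374 × 37.4 = $6993.80 thousand.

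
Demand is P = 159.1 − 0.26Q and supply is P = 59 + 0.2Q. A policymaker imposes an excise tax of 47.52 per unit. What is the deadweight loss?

2454.51

Competitive equilibrium: 159.1 − 0.26Q = 59 + 0.2Q → Q* = 217.6087, P* = 102.5217.
With the tax, the buyer price exceeds the seller price by 47.52: (159.1 − 0.26Q) − (59 + 0.2Q) = 47.52 → Q' = 114.3043.
ΔQ = 217.6087 − 114.3043 = 103.3044; the wedge equals the tax, 47.52.
The triangle = ½ × 103.3044 × 47.52 = 2454.51.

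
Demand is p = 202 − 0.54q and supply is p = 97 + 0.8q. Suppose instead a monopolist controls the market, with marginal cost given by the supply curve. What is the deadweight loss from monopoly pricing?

Competitive equilibrium: 202 − 0.54q = 97 + 0.8q → q* = 78.3582, p* = 159.6866.
Marginal revenue: MR = 202 − 1.08q. Set MR = MC: 202 − 1.08q = 97 + 0.8q → q_m = 55.8511.
Price p_m = 202 − 0.54·55.8511 = 171.8404; MC(q_m) = 97 + 0.8·55.8511 = 141.6809.
Competitive q* = 78.3582, so Δq = 22.5071; wedge = 171.8404 − 141.6809 = 30.1595.
Welfare loss = ½ × 22.5071 × 30.1595 = 339.40.

339.40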